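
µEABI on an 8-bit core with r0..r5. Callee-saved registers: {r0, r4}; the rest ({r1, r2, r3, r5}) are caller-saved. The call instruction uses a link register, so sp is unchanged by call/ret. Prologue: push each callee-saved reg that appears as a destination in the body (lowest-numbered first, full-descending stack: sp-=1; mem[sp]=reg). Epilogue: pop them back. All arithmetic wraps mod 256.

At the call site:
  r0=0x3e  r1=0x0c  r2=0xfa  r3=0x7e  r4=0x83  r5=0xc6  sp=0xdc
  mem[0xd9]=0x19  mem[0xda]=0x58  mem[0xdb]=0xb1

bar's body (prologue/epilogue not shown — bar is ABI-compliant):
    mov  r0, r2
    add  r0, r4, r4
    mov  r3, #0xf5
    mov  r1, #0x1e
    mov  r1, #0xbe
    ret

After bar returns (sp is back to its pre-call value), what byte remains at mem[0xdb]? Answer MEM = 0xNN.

MEM = 0x3e

prologue: push r0 -> mem[0xdb]=0x3e, sp=0xdb
body[0] mov  r0, r2 -> r0=0xfa
body[1] add  r0, r4, r4 -> r0=0x06
body[2] mov  r3, #0xf5 -> r3=0xf5
body[3] mov  r1, #0x1e -> r1=0x1e
body[4] mov  r1, #0xbe -> r1=0xbe
epilogue: pop r0=0x3e, sp=0xdc
prologue pushed ['r0'] at ['0xdb']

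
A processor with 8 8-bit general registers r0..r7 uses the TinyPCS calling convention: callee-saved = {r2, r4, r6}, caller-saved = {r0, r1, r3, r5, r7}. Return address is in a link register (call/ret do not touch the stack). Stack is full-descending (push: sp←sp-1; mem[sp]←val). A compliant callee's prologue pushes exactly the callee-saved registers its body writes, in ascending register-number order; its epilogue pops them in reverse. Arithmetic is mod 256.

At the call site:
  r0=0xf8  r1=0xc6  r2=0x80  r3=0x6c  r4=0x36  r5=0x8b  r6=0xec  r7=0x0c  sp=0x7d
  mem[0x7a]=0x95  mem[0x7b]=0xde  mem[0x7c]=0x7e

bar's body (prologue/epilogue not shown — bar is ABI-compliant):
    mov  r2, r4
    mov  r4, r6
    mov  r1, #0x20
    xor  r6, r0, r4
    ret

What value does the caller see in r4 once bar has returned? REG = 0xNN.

prologue: push r2 → mem[0x7c]=0x80, sp=0x7c
prologue: push r4 → mem[0x7b]=0x36, sp=0x7b
prologue: push r6 → mem[0x7a]=0xec, sp=0x7a
body[0] mov  r2, r4 → r2=0x36
body[1] mov  r4, r6 → r4=0xec
body[2] mov  r1, #0x20 → r1=0x20
body[3] xor  r6, r0, r4 → r6=0x14
epilogue: pop r6=0xec, sp=0x7b
epilogue: pop r4=0x36, sp=0x7c
epilogue: pop r2=0x80, sp=0x7d
r4 is callee-saved → restored

REG = 0x36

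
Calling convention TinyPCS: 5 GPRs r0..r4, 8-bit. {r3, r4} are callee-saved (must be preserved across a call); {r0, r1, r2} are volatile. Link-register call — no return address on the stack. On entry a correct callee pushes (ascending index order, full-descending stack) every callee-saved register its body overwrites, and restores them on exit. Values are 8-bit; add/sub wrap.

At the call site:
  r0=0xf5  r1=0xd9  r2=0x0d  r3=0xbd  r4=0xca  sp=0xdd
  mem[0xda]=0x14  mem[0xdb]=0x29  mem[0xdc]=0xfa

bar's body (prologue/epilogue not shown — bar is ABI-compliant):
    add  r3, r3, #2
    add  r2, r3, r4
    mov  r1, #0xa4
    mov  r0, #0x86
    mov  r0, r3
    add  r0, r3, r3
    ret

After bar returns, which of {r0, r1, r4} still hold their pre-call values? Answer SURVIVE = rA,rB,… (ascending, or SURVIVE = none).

SURVIVE = r4

prologue: push r3 -> mem[0xdc]=0xbd, sp=0xdc
body[0] add  r3, r3, #2 -> r3=0xbf
body[1] add  r2, r3, r4 -> r2=0x89
body[2] mov  r1, #0xa4 -> r1=0xa4
body[3] mov  r0, #0x86 -> r0=0x86
body[4] mov  r0, r3 -> r0=0xbf
body[5] add  r0, r3, r3 -> r0=0x7e
epilogue: pop r3=0xbd, sp=0xdd
r0: caller-saved, written=True
r1: caller-saved, written=True
r4: callee-saved, written=False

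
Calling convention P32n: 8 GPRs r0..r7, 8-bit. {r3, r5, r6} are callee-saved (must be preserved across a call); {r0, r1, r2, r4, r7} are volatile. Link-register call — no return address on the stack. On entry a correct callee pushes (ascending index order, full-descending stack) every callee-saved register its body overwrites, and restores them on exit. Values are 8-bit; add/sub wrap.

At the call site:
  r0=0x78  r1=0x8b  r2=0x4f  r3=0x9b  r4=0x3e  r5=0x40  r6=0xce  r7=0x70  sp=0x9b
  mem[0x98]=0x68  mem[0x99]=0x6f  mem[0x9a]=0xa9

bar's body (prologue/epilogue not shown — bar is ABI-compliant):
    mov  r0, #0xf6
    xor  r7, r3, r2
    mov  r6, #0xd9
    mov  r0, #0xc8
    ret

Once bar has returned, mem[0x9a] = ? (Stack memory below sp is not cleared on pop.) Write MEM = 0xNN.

prologue: push r6 -> mem[0x9a]=0xce, sp=0x9a
body[0] mov  r0, #0xf6 -> r0=0xf6
body[1] xor  r7, r3, r2 -> r7=0xd4
body[2] mov  r6, #0xd9 -> r6=0xd9
body[3] mov  r0, #0xc8 -> r0=0xc8
epilogue: pop r6=0xce, sp=0x9b
prologue pushed ['r6'] at ['0x9a']

MEM = 0xce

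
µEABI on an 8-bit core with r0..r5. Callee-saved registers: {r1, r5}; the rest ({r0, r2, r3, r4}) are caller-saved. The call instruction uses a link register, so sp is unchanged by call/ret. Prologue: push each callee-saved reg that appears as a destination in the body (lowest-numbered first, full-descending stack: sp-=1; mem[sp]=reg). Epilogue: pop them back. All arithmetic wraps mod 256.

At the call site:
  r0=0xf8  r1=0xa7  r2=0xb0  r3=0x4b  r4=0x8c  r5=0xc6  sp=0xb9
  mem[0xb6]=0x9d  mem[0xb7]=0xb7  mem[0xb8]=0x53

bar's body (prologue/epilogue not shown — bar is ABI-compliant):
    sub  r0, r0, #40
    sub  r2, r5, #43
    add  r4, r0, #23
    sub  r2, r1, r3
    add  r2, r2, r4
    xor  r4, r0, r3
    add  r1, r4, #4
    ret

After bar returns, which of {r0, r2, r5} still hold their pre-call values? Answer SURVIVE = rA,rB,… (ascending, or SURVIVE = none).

prologue: push r1 -> mem[0xb8]=0xa7, sp=0xb8
body[0] sub  r0, r0, #40 -> r0=0xd0
body[1] sub  r2, r5, #43 -> r2=0x9b
body[2] add  r4, r0, #23 -> r4=0xe7
body[3] sub  r2, r1, r3 -> r2=0x5c
body[4] add  r2, r2, r4 -> r2=0x43
body[5] xor  r4, r0, r3 -> r4=0x9b
body[6] add  r1, r4, #4 -> r1=0x9f
epilogue: pop r1=0xa7, sp=0xb9
r0: caller-saved, written=True
r2: caller-saved, written=True
r5: callee-saved, written=False

SURVIVE = r5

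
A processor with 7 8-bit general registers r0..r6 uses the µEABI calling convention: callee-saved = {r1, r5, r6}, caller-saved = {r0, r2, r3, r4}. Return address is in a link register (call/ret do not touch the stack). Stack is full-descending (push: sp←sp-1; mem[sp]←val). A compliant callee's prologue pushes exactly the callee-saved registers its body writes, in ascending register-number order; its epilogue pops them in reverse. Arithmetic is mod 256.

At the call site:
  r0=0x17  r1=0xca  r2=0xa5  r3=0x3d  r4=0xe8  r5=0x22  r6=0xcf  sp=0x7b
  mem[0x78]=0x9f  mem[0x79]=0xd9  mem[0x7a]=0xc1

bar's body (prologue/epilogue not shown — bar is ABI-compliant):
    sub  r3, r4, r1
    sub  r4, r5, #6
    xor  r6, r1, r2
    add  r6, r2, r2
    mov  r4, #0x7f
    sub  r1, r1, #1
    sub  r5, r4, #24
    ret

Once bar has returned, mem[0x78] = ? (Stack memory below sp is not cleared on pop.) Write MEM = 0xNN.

MEM = 0xcf

prologue: push r1 -> mem[0x7a]=0xca, sp=0x7a
prologue: push r5 -> mem[0x79]=0x22, sp=0x79
prologue: push r6 -> mem[0x78]=0xcf, sp=0x78
body[0] sub  r3, r4, r1 -> r3=0x1e
body[1] sub  r4, r5, #6 -> r4=0x1c
body[2] xor  r6, r1, r2 -> r6=0x6f
body[3] add  r6, r2, r2 -> r6=0x4a
body[4] mov  r4, #0x7f -> r4=0x7f
body[5] sub  r1, r1, #1 -> r1=0xc9
body[6] sub  r5, r4, #24 -> r5=0x67
epilogue: pop r6=0xcf, sp=0x79
epilogue: pop r5=0x22, sp=0x7a
epilogue: pop r1=0xca, sp=0x7b
prologue pushed ['r1', 'r5', 'r6'] at ['0x7a', '0x79', '0x78']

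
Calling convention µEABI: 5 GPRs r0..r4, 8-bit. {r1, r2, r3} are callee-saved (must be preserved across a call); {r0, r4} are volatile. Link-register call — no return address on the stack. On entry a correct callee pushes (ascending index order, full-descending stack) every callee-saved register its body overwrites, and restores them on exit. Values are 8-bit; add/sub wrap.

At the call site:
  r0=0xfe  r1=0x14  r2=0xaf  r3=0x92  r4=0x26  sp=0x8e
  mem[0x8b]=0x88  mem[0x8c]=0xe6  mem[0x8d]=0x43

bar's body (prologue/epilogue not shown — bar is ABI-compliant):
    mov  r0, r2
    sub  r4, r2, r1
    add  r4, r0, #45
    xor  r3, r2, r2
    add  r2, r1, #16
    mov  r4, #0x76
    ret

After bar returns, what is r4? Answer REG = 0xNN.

REG = 0x76

prologue: push r2 → mem[0x8d]=0xaf, sp=0x8d
prologue: push r3 → mem[0x8c]=0x92, sp=0x8c
body[0] mov  r0, r2 → r0=0xaf
body[1] sub  r4, r2, r1 → r4=0x9b
body[2] add  r4, r0, #45 → r4=0xdc
body[3] xor  r3, r2, r2 → r3=0x00
body[4] add  r2, r1, #16 → r2=0x24
body[5] mov  r4, #0x76 → r4=0x76
epilogue: pop r3=0x92, sp=0x8d
epilogue: pop r2=0xaf, sp=0x8e
r4 is caller-saved → body value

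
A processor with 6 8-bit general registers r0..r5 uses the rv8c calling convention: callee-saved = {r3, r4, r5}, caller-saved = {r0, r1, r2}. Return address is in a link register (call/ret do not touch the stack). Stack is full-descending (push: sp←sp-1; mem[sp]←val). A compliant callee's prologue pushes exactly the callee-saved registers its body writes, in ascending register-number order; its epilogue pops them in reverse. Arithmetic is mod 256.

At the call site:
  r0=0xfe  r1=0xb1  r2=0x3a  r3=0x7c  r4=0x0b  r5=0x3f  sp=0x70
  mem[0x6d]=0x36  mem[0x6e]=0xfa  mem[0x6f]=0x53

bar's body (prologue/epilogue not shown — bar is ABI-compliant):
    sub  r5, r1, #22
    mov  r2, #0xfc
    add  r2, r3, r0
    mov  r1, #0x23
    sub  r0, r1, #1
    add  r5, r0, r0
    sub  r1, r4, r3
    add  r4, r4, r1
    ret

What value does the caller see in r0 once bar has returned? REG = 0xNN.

prologue: push r4 → mem[0x6f]=0x0b, sp=0x6f
prologue: push r5 → mem[0x6e]=0x3f, sp=0x6e
body[0] sub  r5, r1, #22 → r5=0x9b
body[1] mov  r2, #0xfc → r2=0xfc
body[2] add  r2, r3, r0 → r2=0x7a
body[3] mov  r1, #0x23 → r1=0x23
body[4] sub  r0, r1, #1 → r0=0x22
body[5] add  r5, r0, r0 → r5=0x44
body[6] sub  r1, r4, r3 → r1=0x8f
body[7] add  r4, r4, r1 → r4=0x9a
epilogue: pop r5=0x3f, sp=0x6f
epilogue: pop r4=0x0b, sp=0x70
r0 is caller-saved → body value

REG = 0x22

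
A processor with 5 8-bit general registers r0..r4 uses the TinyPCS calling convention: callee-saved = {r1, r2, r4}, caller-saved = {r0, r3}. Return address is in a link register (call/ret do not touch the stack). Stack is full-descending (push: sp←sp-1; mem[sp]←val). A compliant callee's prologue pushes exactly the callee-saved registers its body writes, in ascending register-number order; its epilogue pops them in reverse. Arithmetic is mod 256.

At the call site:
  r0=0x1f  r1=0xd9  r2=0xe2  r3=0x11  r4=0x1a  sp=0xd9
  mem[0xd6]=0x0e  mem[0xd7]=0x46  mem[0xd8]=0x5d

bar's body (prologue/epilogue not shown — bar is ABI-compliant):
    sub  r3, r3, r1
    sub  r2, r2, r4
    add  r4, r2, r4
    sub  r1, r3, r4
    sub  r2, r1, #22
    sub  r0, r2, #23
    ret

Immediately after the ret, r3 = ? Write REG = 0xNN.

prologue: push r1 → mem[0xd8]=0xd9, sp=0xd8
prologue: push r2 → mem[0xd7]=0xe2, sp=0xd7
prologue: push r4 → mem[0xd6]=0x1a, sp=0xd6
body[0] sub  r3, r3, r1 → r3=0x38
body[1] sub  r2, r2, r4 → r2=0xc8
body[2] add  r4, r2, r4 → r4=0xe2
body[3] sub  r1, r3, r4 → r1=0x56
body[4] sub  r2, r1, #22 → r2=0x40
body[5] sub  r0, r2, #23 → r0=0x29
epilogue: pop r4=0x1a, sp=0xd7
epilogue: pop r2=0xe2, sp=0xd8
epilogue: pop r1=0xd9, sp=0xd9
r3 is caller-saved → body value

REG = 0x38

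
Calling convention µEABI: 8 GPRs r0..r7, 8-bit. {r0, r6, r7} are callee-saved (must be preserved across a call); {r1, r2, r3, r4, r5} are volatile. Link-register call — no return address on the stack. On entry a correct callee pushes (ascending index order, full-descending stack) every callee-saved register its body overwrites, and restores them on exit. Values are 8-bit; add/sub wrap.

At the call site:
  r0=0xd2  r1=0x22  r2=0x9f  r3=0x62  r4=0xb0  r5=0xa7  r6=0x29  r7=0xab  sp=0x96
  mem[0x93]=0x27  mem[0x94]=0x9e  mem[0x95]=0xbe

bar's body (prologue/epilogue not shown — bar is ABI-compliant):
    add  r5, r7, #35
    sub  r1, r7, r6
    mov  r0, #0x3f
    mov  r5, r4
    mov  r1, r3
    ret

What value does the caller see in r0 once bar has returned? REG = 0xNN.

prologue: push r0 → mem[0x95]=0xd2, sp=0x95
body[0] add  r5, r7, #35 → r5=0xce
body[1] sub  r1, r7, r6 → r1=0x82
body[2] mov  r0, #0x3f → r0=0x3f
body[3] mov  r5, r4 → r5=0xb0
body[4] mov  r1, r3 → r1=0x62
epilogue: pop r0=0xd2, sp=0x96
r0 is callee-saved → restored

REG = 0xd2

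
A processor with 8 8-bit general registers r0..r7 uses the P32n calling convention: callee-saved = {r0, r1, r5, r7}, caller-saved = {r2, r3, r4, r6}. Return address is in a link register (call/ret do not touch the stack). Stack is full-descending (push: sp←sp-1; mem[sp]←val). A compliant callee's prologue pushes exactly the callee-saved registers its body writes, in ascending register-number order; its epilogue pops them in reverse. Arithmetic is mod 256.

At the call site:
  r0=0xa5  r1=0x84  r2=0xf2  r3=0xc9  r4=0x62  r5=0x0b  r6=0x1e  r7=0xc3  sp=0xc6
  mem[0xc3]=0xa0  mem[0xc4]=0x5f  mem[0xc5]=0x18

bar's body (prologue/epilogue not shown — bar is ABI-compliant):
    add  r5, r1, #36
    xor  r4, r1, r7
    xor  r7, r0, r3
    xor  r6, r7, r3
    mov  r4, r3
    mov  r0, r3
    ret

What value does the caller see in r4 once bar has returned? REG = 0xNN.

prologue: push r0 → mem[0xc5]=0xa5, sp=0xc5
prologue: push r5 → mem[0xc4]=0x0b, sp=0xc4
prologue: push r7 → mem[0xc3]=0xc3, sp=0xc3
body[0] add  r5, r1, #36 → r5=0xa8
body[1] xor  r4, r1, r7 → r4=0x47
body[2] xor  r7, r0, r3 → r7=0x6c
body[3] xor  r6, r7, r3 → r6=0xa5
body[4] mov  r4, r3 → r4=0xc9
body[5] mov  r0, r3 → r0=0xc9
epilogue: pop r7=0xc3, sp=0xc4
epilogue: pop r5=0x0b, sp=0xc5
epilogue: pop r0=0xa5, sp=0xc6
r4 is caller-saved → body value

REG = 0xc9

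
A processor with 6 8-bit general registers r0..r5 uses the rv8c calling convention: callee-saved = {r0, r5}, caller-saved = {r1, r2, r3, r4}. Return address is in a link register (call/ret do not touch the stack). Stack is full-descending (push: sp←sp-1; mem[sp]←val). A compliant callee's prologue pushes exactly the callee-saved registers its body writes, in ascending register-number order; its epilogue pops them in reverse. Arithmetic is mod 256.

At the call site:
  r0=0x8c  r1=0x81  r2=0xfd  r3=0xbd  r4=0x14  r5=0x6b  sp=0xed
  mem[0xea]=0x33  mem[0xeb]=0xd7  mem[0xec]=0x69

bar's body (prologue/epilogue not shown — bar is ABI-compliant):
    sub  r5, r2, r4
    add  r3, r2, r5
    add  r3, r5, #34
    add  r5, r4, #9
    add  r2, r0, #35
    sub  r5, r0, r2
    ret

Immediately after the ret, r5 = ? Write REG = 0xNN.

REG = 0x6b

prologue: push r5 → mem[0xec]=0x6b, sp=0xec
body[0] sub  r5, r2, r4 → r5=0xe9
body[1] add  r3, r2, r5 → r3=0xe6
body[2] add  r3, r5, #34 → r3=0x0b
body[3] add  r5, r4, #9 → r5=0x1d
body[4] add  r2, r0, #35 → r2=0xaf
body[5] sub  r5, r0, r2 → r5=0xdd
epilogue: pop r5=0x6b, sp=0xed
r5 is callee-saved → restored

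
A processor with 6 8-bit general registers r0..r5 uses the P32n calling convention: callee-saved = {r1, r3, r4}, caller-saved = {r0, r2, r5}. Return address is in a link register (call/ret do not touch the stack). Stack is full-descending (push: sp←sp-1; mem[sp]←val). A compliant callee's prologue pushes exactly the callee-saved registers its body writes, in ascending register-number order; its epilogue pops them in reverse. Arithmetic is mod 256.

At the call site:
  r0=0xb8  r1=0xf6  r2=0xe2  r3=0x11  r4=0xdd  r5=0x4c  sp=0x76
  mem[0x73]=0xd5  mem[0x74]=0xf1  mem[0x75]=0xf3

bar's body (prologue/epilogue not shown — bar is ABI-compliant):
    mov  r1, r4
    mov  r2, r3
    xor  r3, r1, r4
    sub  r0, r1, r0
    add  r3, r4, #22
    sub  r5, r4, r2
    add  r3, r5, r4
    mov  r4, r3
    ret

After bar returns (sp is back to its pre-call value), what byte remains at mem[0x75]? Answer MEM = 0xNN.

prologue: push r1 → mem[0x75]=0xf6, sp=0x75
prologue: push r3 → mem[0x74]=0x11, sp=0x74
prologue: push r4 → mem[0x73]=0xdd, sp=0x73
body[0] mov  r1, r4 → r1=0xdd
body[1] mov  r2, r3 → r2=0x11
body[2] xor  r3, r1, r4 → r3=0x00
body[3] sub  r0, r1, r0 → r0=0x25
body[4] add  r3, r4, #22 → r3=0xf3
body[5] sub  r5, r4, r2 → r5=0xcc
body[6] add  r3, r5, r4 → r3=0xa9
body[7] mov  r4, r3 → r4=0xa9
epilogue: pop r4=0xdd, sp=0x74
epilogue: pop r3=0x11, sp=0x75
epilogue: pop r1=0xf6, sp=0x76
prologue pushed ['r1', 'r3', 'r4'] at ['0x75', '0x74', '0x73']

MEM = 0xf6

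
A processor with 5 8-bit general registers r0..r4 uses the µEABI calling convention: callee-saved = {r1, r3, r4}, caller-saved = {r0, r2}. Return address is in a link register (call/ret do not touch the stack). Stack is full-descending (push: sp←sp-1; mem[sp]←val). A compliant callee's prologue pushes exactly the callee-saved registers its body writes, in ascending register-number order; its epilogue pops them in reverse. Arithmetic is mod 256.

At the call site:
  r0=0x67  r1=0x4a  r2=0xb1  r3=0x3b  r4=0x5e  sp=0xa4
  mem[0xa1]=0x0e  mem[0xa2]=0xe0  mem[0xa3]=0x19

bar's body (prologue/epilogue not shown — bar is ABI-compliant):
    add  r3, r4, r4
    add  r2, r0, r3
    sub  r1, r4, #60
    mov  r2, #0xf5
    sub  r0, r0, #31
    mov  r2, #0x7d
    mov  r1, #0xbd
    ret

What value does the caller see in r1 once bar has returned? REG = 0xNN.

prologue: push r1 -> mem[0xa3]=0x4a, sp=0xa3
prologue: push r3 -> mem[0xa2]=0x3b, sp=0xa2
body[0] add  r3, r4, r4 -> r3=0xbc
body[1] add  r2, r0, r3 -> r2=0x23
body[2] sub  r1, r4, #60 -> r1=0x22
body[3] mov  r2, #0xf5 -> r2=0xf5
body[4] sub  r0, r0, #31 -> r0=0x48
body[5] mov  r2, #0x7d -> r2=0x7d
body[6] mov  r1, #0xbd -> r1=0xbd
epilogue: pop r3=0x3b, sp=0xa3
epilogue: pop r1=0x4a, sp=0xa4
r1 is callee-saved -> restored

REG = 0x4a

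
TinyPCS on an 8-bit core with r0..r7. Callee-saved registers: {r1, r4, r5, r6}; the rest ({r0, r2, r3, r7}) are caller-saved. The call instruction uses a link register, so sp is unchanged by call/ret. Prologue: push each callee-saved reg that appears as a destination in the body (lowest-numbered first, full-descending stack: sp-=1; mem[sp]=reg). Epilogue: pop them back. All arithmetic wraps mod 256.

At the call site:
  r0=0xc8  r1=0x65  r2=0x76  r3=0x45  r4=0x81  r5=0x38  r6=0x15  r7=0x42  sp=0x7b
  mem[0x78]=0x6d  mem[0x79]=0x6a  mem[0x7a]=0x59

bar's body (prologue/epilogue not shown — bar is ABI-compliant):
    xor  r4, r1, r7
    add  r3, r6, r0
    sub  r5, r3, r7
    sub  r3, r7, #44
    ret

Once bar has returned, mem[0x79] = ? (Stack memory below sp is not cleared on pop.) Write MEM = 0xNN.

MEM = 0x38

prologue: push r4 → mem[0x7a]=0x81, sp=0x7a
prologue: push r5 → mem[0x79]=0x38, sp=0x79
body[0] xor  r4, r1, r7 → r4=0x27
body[1] add  r3, r6, r0 → r3=0xdd
body[2] sub  r5, r3, r7 → r5=0x9b
body[3] sub  r3, r7, #44 → r3=0x16
epilogue: pop r5=0x38, sp=0x7a
epilogue: pop r4=0x81, sp=0x7b
prologue pushed ['r4', 'r5'] at ['0x7a', '0x79']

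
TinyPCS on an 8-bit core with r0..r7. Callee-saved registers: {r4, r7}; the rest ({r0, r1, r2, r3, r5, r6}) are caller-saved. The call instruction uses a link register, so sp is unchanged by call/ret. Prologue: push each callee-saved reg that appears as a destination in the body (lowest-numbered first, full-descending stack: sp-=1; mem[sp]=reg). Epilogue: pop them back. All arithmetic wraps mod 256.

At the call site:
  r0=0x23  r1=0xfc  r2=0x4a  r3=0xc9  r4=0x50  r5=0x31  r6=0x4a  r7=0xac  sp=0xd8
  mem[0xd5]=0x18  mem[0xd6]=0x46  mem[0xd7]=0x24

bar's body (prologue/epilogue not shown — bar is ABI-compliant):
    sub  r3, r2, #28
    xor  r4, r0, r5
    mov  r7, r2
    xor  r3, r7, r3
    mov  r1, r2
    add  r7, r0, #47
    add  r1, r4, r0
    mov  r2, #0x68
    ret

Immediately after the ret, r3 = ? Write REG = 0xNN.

REG = 0x64

prologue: push r4 -> mem[0xd7]=0x50, sp=0xd7
prologue: push r7 -> mem[0xd6]=0xac, sp=0xd6
body[0] sub  r3, r2, #28 -> r3=0x2e
body[1] xor  r4, r0, r5 -> r4=0x12
body[2] mov  r7, r2 -> r7=0x4a
body[3] xor  r3, r7, r3 -> r3=0x64
body[4] mov  r1, r2 -> r1=0x4a
body[5] add  r7, r0, #47 -> r7=0x52
body[6] add  r1, r4, r0 -> r1=0x35
body[7] mov  r2, #0x68 -> r2=0x68
epilogue: pop r7=0xac, sp=0xd7
epilogue: pop r4=0x50, sp=0xd8
r3 is caller-saved -> body value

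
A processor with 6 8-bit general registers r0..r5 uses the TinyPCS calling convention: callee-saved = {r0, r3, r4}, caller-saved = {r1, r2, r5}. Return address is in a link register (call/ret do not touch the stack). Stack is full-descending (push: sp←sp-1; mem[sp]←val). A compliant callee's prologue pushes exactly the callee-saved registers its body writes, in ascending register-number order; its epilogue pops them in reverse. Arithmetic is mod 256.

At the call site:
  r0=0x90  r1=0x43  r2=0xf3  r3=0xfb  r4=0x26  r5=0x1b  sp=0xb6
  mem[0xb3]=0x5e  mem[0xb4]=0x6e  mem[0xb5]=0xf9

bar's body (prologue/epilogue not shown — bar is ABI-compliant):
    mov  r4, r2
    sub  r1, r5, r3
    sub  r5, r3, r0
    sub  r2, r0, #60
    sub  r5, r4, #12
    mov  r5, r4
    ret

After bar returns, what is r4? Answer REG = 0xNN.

REG = 0x26

prologue: push r4 → mem[0xb5]=0x26, sp=0xb5
body[0] mov  r4, r2 → r4=0xf3
body[1] sub  r1, r5, r3 → r1=0x20
body[2] sub  r5, r3, r0 → r5=0x6b
body[3] sub  r2, r0, #60 → r2=0x54
body[4] sub  r5, r4, #12 → r5=0xe7
body[5] mov  r5, r4 → r5=0xf3
epilogue: pop r4=0x26, sp=0xb6
r4 is callee-saved → restored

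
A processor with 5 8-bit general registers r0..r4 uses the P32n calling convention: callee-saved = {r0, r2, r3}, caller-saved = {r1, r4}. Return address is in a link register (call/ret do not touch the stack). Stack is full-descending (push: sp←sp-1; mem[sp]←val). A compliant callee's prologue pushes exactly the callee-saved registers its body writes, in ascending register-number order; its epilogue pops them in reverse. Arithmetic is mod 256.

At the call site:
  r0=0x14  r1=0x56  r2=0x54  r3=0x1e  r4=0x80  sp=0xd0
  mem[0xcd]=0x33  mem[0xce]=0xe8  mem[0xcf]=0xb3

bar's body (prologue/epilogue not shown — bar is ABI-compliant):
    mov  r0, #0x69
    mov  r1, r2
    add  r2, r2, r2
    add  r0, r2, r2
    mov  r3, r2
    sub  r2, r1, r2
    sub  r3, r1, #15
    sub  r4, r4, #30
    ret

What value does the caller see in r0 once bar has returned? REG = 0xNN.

prologue: push r0 → mem[0xcf]=0x14, sp=0xcf
prologue: push r2 → mem[0xce]=0x54, sp=0xce
prologue: push r3 → mem[0xcd]=0x1e, sp=0xcd
body[0] mov  r0, #0x69 → r0=0x69
body[1] mov  r1, r2 → r1=0x54
body[2] add  r2, r2, r2 → r2=0xa8
body[3] add  r0, r2, r2 → r0=0x50
body[4] mov  r3, r2 → r3=0xa8
body[5] sub  r2, r1, r2 → r2=0xac
body[6] sub  r3, r1, #15 → r3=0x45
body[7] sub  r4, r4, #30 → r4=0x62
epilogue: pop r3=0x1e, sp=0xce
epilogue: pop r2=0x54, sp=0xcf
epilogue: pop r0=0x14, sp=0xd0
r0 is callee-saved → restored

REG = 0x14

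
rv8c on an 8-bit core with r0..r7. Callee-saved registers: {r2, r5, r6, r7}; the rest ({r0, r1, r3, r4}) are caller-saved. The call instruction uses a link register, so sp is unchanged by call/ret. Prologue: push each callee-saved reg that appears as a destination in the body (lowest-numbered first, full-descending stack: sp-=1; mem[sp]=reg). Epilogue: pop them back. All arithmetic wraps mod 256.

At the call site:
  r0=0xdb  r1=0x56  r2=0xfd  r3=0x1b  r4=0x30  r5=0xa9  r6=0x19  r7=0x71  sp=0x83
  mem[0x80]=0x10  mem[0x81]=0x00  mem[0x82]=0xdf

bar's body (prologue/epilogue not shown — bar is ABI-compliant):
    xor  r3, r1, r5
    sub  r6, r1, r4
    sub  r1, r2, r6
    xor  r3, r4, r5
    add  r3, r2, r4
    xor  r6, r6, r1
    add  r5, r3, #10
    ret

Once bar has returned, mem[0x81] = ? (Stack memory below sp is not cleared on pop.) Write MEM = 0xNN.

MEM = 0x19

prologue: push r5 -> mem[0x82]=0xa9, sp=0x82
prologue: push r6 -> mem[0x81]=0x19, sp=0x81
body[0] xor  r3, r1, r5 -> r3=0xff
body[1] sub  r6, r1, r4 -> r6=0x26
body[2] sub  r1, r2, r6 -> r1=0xd7
body[3] xor  r3, r4, r5 -> r3=0x99
body[4] add  r3, r2, r4 -> r3=0x2d
body[5] xor  r6, r6, r1 -> r6=0xf1
body[6] add  r5, r3, #10 -> r5=0x37
epilogue: pop r6=0x19, sp=0x82
epilogue: pop r5=0xa9, sp=0x83
prologue pushed ['r5', 'r6'] at ['0x82', '0x81']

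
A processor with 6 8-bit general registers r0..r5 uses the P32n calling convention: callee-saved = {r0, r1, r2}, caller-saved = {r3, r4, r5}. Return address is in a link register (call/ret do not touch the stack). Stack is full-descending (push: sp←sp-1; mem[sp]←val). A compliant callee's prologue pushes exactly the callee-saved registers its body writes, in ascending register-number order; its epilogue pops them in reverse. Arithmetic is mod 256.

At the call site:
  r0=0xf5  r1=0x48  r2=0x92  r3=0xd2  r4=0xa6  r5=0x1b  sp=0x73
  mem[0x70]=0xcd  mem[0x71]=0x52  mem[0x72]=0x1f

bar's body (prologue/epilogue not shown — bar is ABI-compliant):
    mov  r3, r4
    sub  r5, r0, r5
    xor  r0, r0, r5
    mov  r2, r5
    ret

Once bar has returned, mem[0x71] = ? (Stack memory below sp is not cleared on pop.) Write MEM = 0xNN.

prologue: push r0 -> mem[0x72]=0xf5, sp=0x72
prologue: push r2 -> mem[0x71]=0x92, sp=0x71
body[0] mov  r3, r4 -> r3=0xa6
body[1] sub  r5, r0, r5 -> r5=0xda
body[2] xor  r0, r0, r5 -> r0=0x2f
body[3] mov  r2, r5 -> r2=0xda
epilogue: pop r2=0x92, sp=0x72
epilogue: pop r0=0xf5, sp=0x73
prologue pushed ['r0', 'r2'] at ['0x72', '0x71']

MEM = 0x92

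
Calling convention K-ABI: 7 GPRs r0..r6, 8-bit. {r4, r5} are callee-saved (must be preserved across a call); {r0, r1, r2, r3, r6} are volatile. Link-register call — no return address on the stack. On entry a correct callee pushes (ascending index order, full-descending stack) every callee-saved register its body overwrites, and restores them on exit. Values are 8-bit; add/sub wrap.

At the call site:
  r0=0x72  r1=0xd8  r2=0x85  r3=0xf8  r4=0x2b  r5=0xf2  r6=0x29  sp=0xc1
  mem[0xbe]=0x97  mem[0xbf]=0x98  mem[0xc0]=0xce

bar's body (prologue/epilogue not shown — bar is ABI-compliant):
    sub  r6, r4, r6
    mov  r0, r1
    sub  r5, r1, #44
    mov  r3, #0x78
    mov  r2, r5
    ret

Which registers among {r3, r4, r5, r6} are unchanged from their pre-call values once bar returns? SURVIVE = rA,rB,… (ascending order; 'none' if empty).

SURVIVE = r4,r5

prologue: push r5 → mem[0xc0]=0xf2, sp=0xc0
body[0] sub  r6, r4, r6 → r6=0x02
body[1] mov  r0, r1 → r0=0xd8
body[2] sub  r5, r1, #44 → r5=0xac
body[3] mov  r3, #0x78 → r3=0x78
body[4] mov  r2, r5 → r2=0xac
epilogue: pop r5=0xf2, sp=0xc1
r3: caller-saved, written=True
r4: callee-saved, written=False
r5: callee-saved, written=True
r6: caller-saved, written=True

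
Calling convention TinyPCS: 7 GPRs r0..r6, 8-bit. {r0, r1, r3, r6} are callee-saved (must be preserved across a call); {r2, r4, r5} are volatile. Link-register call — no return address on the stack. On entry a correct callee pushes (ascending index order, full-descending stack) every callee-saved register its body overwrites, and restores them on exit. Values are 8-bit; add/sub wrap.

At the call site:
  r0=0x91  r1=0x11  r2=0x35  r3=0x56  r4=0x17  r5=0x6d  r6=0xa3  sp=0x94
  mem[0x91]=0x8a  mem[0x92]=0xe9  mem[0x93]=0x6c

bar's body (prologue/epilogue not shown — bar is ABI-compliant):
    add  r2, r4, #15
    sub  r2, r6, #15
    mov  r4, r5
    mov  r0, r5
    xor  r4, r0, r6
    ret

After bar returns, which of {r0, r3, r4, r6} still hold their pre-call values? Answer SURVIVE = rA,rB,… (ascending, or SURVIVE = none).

SURVIVE = r0,r3,r6

prologue: push r0 -> mem[0x93]=0x91, sp=0x93
body[0] add  r2, r4, #15 -> r2=0x26
body[1] sub  r2, r6, #15 -> r2=0x94
body[2] mov  r4, r5 -> r4=0x6d
body[3] mov  r0, r5 -> r0=0x6d
body[4] xor  r4, r0, r6 -> r4=0xce
epilogue: pop r0=0x91, sp=0x94
r0: callee-saved, written=True
r3: callee-saved, written=False
r4: caller-saved, written=True
r6: callee-saved, written=False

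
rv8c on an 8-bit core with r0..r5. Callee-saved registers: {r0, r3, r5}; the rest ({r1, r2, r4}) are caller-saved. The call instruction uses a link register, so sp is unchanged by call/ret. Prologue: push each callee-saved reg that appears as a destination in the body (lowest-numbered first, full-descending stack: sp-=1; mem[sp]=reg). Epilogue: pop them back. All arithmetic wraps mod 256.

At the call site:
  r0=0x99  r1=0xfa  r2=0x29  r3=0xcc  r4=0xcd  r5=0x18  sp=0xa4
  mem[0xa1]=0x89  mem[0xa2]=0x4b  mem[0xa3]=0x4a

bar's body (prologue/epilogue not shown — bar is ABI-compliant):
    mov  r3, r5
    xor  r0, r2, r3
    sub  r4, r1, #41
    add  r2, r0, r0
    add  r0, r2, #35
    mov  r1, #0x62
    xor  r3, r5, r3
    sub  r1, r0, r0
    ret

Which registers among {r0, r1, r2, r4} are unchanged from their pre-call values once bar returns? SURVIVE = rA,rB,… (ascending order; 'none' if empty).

prologue: push r0 → mem[0xa3]=0x99, sp=0xa3
prologue: push r3 → mem[0xa2]=0xcc, sp=0xa2
body[0] mov  r3, r5 → r3=0x18
body[1] xor  r0, r2, r3 → r0=0x31
body[2] sub  r4, r1, #41 → r4=0xd1
body[3] add  r2, r0, r0 → r2=0x62
body[4] add  r0, r2, #35 → r0=0x85
body[5] mov  r1, #0x62 → r1=0x62
body[6] xor  r3, r5, r3 → r3=0x00
body[7] sub  r1, r0, r0 → r1=0x00
epilogue: pop r3=0xcc, sp=0xa3
epilogue: pop r0=0x99, sp=0xa4
r0: callee-saved, written=True
r1: caller-saved, written=True
r2: caller-saved, written=True
r4: caller-saved, written=True

SURVIVE = r0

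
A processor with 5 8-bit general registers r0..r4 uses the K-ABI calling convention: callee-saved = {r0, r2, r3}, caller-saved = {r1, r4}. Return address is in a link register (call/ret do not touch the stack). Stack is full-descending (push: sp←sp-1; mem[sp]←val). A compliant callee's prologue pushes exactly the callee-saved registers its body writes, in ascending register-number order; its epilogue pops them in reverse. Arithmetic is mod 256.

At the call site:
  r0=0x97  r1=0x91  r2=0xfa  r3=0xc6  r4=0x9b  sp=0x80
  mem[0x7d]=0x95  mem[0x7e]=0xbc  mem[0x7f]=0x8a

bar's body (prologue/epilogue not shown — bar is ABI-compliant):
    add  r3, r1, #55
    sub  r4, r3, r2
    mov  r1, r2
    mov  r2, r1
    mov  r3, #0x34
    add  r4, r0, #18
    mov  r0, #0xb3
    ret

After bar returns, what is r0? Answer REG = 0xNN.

prologue: push r0 -> mem[0x7f]=0x97, sp=0x7f
prologue: push r2 -> mem[0x7e]=0xfa, sp=0x7e
prologue: push r3 -> mem[0x7d]=0xc6, sp=0x7d
body[0] add  r3, r1, #55 -> r3=0xc8
body[1] sub  r4, r3, r2 -> r4=0xce
body[2] mov  r1, r2 -> r1=0xfa
body[3] mov  r2, r1 -> r2=0xfa
body[4] mov  r3, #0x34 -> r3=0x34
body[5] add  r4, r0, #18 -> r4=0xa9
body[6] mov  r0, #0xb3 -> r0=0xb3
epilogue: pop r3=0xc6, sp=0x7e
epilogue: pop r2=0xfa, sp=0x7f
epilogue: pop r0=0x97, sp=0x80
r0 is callee-saved -> restored

REG = 0x97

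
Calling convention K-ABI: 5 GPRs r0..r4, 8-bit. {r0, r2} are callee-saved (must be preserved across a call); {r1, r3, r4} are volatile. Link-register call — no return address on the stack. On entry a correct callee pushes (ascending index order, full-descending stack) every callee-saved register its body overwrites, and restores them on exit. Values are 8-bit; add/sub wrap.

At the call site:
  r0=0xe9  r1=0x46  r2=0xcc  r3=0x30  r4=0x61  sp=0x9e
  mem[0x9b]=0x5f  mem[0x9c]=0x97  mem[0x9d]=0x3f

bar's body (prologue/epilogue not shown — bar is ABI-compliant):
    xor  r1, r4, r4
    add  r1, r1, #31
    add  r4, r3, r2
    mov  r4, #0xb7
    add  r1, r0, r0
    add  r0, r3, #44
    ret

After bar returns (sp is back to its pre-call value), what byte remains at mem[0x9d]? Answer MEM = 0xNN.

MEM = 0xe9

prologue: push r0 -> mem[0x9d]=0xe9, sp=0x9d
body[0] xor  r1, r4, r4 -> r1=0x00
body[1] add  r1, r1, #31 -> r1=0x1f
body[2] add  r4, r3, r2 -> r4=0xfc
body[3] mov  r4, #0xb7 -> r4=0xb7
body[4] add  r1, r0, r0 -> r1=0xd2
body[5] add  r0, r3, #44 -> r0=0x5c
epilogue: pop r0=0xe9, sp=0x9e
prologue pushed ['r0'] at ['0x9d']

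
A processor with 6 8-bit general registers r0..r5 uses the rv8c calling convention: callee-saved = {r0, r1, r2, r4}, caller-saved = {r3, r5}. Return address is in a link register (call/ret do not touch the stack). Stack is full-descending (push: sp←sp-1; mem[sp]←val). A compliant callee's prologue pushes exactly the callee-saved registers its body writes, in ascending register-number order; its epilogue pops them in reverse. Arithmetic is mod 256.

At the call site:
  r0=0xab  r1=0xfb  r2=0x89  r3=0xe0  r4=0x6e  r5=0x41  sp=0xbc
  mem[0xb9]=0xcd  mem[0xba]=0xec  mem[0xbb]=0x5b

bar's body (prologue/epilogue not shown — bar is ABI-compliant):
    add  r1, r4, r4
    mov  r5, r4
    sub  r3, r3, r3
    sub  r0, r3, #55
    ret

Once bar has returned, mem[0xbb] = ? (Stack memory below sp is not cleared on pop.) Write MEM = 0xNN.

MEM = 0xab

prologue: push r0 -> mem[0xbb]=0xab, sp=0xbb
prologue: push r1 -> mem[0xba]=0xfb, sp=0xba
body[0] add  r1, r4, r4 -> r1=0xdc
body[1] mov  r5, r4 -> r5=0x6e
body[2] sub  r3, r3, r3 -> r3=0x00
body[3] sub  r0, r3, #55 -> r0=0xc9
epilogue: pop r1=0xfb, sp=0xbb
epilogue: pop r0=0xab, sp=0xbc
prologue pushed ['r0', 'r1'] at ['0xbb', '0xba']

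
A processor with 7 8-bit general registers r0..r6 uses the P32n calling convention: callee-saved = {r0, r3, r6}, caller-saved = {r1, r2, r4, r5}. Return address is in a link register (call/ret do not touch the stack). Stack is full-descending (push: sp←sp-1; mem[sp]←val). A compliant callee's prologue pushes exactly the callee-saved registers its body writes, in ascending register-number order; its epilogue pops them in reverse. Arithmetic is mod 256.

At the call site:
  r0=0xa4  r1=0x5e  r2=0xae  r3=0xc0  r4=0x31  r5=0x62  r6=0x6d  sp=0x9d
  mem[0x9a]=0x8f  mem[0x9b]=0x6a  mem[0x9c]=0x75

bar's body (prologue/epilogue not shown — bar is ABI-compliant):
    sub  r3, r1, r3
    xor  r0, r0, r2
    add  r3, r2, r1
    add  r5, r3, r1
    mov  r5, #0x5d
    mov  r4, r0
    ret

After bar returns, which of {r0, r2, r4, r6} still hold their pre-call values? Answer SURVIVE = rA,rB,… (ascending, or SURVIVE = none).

SURVIVE = r0,r2,r6

prologue: push r0 → mem[0x9c]=0xa4, sp=0x9c
prologue: push r3 → mem[0x9b]=0xc0, sp=0x9b
body[0] sub  r3, r1, r3 → r3=0x9e
body[1] xor  r0, r0, r2 → r0=0x0a
body[2] add  r3, r2, r1 → r3=0x0c
body[3] add  r5, r3, r1 → r5=0x6a
body[4] mov  r5, #0x5d → r5=0x5d
body[5] mov  r4, r0 → r4=0x0a
epilogue: pop r3=0xc0, sp=0x9c
epilogue: pop r0=0xa4, sp=0x9d
r0: callee-saved, written=True
r2: caller-saved, written=False
r4: caller-saved, written=True
r6: callee-saved, written=False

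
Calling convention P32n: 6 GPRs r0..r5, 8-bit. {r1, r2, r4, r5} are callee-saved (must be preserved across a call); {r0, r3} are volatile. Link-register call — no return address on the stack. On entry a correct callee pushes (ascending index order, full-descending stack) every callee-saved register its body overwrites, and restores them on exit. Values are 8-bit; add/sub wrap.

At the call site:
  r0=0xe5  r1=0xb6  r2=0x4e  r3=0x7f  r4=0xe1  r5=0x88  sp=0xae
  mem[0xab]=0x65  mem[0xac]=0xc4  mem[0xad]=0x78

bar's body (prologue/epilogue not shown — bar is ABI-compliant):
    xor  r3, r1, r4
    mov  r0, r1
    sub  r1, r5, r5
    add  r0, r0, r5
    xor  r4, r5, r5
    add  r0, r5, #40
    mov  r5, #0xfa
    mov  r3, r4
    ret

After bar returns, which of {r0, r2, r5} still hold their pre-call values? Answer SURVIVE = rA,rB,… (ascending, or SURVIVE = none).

prologue: push r1 -> mem[0xad]=0xb6, sp=0xad
prologue: push r4 -> mem[0xac]=0xe1, sp=0xac
prologue: push r5 -> mem[0xab]=0x88, sp=0xab
body[0] xor  r3, r1, r4 -> r3=0x57
body[1] mov  r0, r1 -> r0=0xb6
body[2] sub  r1, r5, r5 -> r1=0x00
body[3] add  r0, r0, r5 -> r0=0x3e
body[4] xor  r4, r5, r5 -> r4=0x00
body[5] add  r0, r5, #40 -> r0=0xb0
body[6] mov  r5, #0xfa -> r5=0xfa
body[7] mov  r3, r4 -> r3=0x00
epilogue: pop r5=0x88, sp=0xac
epilogue: pop r4=0xe1, sp=0xad
epilogue: pop r1=0xb6, sp=0xae
r0: caller-saved, written=True
r2: callee-saved, written=False
r5: callee-saved, written=True

SURVIVE = r2,r5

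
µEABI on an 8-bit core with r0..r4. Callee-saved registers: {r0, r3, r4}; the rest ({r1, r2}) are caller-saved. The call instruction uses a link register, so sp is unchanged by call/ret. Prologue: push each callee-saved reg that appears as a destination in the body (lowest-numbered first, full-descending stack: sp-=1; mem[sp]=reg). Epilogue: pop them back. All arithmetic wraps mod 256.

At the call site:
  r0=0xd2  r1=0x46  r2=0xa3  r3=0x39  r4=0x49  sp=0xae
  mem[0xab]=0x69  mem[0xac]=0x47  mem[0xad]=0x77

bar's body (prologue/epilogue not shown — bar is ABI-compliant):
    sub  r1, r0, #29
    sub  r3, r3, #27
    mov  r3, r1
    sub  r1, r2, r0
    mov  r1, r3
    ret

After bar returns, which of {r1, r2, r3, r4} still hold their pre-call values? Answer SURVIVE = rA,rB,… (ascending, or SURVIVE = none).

prologue: push r3 → mem[0xad]=0x39, sp=0xad
body[0] sub  r1, r0, #29 → r1=0xb5
body[1] sub  r3, r3, #27 → r3=0x1e
body[2] mov  r3, r1 → r3=0xb5
body[3] sub  r1, r2, r0 → r1=0xd1
body[4] mov  r1, r3 → r1=0xb5
epilogue: pop r3=0x39, sp=0xae
r1: caller-saved, written=True
r2: caller-saved, written=False
r3: callee-saved, written=True
r4: callee-saved, written=False

SURVIVE = r2,r3,r4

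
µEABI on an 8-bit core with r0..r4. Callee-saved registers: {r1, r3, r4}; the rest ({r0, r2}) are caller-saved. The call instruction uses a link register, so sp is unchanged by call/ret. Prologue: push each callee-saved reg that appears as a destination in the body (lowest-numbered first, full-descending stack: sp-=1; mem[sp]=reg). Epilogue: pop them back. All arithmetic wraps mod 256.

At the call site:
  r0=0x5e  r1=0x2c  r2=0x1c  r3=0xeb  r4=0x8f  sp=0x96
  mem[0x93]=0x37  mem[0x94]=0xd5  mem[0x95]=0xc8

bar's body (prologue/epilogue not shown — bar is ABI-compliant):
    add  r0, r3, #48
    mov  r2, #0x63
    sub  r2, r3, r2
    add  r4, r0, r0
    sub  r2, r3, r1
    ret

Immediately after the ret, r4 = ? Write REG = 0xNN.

prologue: push r4 → mem[0x95]=0x8f, sp=0x95
body[0] add  r0, r3, #48 → r0=0x1b
body[1] mov  r2, #0x63 → r2=0x63
body[2] sub  r2, r3, r2 → r2=0x88
body[3] add  r4, r0, r0 → r4=0x36
body[4] sub  r2, r3, r1 → r2=0xbf
epilogue: pop r4=0x8f, sp=0x96
r4 is callee-saved → restored

REG = 0x8f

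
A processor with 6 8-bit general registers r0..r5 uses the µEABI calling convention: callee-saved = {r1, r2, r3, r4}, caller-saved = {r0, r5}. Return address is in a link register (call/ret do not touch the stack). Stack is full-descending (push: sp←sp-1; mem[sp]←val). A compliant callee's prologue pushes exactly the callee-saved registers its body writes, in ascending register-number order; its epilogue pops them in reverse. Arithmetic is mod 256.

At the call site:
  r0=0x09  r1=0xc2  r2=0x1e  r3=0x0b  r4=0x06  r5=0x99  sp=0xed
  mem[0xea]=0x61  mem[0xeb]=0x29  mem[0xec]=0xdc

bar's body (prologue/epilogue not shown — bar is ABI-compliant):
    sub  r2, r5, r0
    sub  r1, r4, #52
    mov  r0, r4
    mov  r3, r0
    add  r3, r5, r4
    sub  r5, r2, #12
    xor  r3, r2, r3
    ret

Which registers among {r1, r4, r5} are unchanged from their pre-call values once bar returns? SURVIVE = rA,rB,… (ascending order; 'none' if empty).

prologue: push r1 -> mem[0xec]=0xc2, sp=0xec
prologue: push r2 -> mem[0xeb]=0x1e, sp=0xeb
prologue: push r3 -> mem[0xea]=0x0b, sp=0xea
body[0] sub  r2, r5, r0 -> r2=0x90
body[1] sub  r1, r4, #52 -> r1=0xd2
body[2] mov  r0, r4 -> r0=0x06
body[3] mov  r3, r0 -> r3=0x06
body[4] add  r3, r5, r4 -> r3=0x9f
body[5] sub  r5, r2, #12 -> r5=0x84
body[6] xor  r3, r2, r3 -> r3=0x0f
epilogue: pop r3=0x0b, sp=0xeb
epilogue: pop r2=0x1e, sp=0xec
epilogue: pop r1=0xc2, sp=0xed
r1: callee-saved, written=True
r4: callee-saved, written=False
r5: caller-saved, written=True

SURVIVE = r1,r4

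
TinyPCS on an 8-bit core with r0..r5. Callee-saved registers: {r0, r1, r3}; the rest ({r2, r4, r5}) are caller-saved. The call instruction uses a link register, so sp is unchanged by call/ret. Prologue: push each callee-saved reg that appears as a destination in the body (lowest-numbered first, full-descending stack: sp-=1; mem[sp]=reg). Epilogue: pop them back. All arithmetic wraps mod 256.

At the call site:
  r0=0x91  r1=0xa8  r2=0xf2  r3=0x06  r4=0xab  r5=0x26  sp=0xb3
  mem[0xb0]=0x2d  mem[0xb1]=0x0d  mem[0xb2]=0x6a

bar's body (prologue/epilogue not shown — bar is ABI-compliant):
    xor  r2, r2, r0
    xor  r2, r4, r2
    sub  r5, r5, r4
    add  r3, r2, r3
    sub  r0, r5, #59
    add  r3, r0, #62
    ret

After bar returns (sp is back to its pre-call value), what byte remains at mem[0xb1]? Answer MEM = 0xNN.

prologue: push r0 -> mem[0xb2]=0x91, sp=0xb2
prologue: push r3 -> mem[0xb1]=0x06, sp=0xb1
body[0] xor  r2, r2, r0 -> r2=0x63
body[1] xor  r2, r4, r2 -> r2=0xc8
body[2] sub  r5, r5, r4 -> r5=0x7b
body[3] add  r3, r2, r3 -> r3=0xce
body[4] sub  r0, r5, #59 -> r0=0x40
body[5] add  r3, r0, #62 -> r3=0x7e
epilogue: pop r3=0x06, sp=0xb2
epilogue: pop r0=0x91, sp=0xb3
prologue pushed ['r0', 'r3'] at ['0xb2', '0xb1']

MEM = 0x06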